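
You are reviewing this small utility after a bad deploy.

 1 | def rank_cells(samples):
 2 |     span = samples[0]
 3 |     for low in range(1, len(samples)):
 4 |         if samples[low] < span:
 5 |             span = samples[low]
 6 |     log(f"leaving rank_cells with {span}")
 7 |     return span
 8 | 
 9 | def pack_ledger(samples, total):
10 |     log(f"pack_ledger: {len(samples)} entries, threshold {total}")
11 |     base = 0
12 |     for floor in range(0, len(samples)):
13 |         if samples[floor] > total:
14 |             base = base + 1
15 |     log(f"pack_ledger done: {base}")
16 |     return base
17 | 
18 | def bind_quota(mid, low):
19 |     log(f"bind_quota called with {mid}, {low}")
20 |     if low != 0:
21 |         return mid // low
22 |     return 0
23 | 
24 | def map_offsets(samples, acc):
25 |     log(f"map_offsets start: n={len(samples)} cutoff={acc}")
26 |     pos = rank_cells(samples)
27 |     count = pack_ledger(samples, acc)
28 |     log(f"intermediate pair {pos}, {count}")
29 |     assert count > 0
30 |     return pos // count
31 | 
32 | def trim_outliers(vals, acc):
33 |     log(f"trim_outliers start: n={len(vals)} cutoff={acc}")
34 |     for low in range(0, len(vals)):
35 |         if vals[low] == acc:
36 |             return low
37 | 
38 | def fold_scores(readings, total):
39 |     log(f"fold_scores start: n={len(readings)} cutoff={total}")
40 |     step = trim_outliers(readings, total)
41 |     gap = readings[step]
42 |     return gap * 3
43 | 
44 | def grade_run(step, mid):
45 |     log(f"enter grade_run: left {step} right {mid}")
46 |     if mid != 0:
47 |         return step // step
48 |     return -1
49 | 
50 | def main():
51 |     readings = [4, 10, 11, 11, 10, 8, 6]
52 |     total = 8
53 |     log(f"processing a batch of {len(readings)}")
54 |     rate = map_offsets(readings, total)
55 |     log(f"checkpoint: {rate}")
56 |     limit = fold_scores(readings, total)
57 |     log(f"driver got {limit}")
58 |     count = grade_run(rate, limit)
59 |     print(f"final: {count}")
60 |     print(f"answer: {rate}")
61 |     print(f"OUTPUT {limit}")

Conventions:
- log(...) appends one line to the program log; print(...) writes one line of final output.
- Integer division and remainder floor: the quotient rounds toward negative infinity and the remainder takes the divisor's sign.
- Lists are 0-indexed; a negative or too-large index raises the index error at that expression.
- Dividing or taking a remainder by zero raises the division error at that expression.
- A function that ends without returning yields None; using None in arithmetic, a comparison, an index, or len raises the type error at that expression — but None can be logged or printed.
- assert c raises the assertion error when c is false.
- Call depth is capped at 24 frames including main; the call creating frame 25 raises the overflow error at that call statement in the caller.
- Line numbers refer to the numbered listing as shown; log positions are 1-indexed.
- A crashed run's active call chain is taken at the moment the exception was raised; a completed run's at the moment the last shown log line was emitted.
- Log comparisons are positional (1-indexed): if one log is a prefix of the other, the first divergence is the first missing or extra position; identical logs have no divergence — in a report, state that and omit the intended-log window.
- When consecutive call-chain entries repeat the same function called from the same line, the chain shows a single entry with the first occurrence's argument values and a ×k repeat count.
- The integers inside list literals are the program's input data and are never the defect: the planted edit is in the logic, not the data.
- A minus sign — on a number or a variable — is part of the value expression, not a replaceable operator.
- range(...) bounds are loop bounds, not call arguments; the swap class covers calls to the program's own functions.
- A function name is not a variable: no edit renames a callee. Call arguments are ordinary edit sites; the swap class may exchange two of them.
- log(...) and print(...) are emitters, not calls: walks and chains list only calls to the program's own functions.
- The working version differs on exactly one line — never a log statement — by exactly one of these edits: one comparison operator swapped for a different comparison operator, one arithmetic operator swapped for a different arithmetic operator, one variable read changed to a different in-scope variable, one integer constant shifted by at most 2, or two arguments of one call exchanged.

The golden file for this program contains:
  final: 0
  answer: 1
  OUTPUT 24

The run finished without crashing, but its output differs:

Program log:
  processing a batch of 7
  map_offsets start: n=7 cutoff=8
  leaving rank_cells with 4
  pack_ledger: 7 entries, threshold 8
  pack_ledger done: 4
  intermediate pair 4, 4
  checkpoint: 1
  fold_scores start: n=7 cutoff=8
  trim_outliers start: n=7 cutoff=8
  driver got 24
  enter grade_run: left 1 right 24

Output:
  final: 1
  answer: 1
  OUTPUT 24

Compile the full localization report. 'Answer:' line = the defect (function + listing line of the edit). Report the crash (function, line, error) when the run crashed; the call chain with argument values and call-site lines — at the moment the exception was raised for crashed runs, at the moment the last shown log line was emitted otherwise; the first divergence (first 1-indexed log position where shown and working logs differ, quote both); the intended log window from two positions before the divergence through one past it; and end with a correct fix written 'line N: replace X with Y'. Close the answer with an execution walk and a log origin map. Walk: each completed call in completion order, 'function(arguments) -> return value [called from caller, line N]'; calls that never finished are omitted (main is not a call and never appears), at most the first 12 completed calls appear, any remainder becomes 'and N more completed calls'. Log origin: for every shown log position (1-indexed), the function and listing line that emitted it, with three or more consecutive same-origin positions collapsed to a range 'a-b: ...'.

Answer: the defect is in grade_run at line 47.
Core observation: The two runs log identically and part ways only at the printed values.
Call chain: main -> grade_run(1, 24) (called at line 58).
First divergence: none (the log streams are identical).
Execution walk:
  rank_cells([4, 10, 11, 11, 10, 8, 6]) -> 4  [called from map_offsets, line 26]
  pack_ledger([4, 10, 11, 11, 10, 8, 6], 8) -> 4  [called from map_offsets, line 27]
  map_offsets([4, 10, 11, 11, 10, 8, 6], 8) -> 1  [called from main, line 54]
  trim_outliers([4, 10, 11, 11, 10, 8, 6], 8) -> 5  [called from fold_scores, line 40]
  fold_scores([4, 10, 11, 11, 10, 8, 6], 8) -> 24  [called from main, line 56]
  grade_run(1, 24) -> 1  [called from main, line 58]
Log line origins:
  1: from main, line 53
  2: from map_offsets, line 25
  3: from rank_cells, line 6
  4: from pack_ledger, line 10
  5: from pack_ledger, line 15
  6: from map_offsets, line 28
  7: from main, line 55
  8: from fold_scores, line 39
  9: from trim_outliers, line 33
  10: from main, line 57
  11: from grade_run, line 45
A correct fix: line 47: replace `step // step` with `step // mid`.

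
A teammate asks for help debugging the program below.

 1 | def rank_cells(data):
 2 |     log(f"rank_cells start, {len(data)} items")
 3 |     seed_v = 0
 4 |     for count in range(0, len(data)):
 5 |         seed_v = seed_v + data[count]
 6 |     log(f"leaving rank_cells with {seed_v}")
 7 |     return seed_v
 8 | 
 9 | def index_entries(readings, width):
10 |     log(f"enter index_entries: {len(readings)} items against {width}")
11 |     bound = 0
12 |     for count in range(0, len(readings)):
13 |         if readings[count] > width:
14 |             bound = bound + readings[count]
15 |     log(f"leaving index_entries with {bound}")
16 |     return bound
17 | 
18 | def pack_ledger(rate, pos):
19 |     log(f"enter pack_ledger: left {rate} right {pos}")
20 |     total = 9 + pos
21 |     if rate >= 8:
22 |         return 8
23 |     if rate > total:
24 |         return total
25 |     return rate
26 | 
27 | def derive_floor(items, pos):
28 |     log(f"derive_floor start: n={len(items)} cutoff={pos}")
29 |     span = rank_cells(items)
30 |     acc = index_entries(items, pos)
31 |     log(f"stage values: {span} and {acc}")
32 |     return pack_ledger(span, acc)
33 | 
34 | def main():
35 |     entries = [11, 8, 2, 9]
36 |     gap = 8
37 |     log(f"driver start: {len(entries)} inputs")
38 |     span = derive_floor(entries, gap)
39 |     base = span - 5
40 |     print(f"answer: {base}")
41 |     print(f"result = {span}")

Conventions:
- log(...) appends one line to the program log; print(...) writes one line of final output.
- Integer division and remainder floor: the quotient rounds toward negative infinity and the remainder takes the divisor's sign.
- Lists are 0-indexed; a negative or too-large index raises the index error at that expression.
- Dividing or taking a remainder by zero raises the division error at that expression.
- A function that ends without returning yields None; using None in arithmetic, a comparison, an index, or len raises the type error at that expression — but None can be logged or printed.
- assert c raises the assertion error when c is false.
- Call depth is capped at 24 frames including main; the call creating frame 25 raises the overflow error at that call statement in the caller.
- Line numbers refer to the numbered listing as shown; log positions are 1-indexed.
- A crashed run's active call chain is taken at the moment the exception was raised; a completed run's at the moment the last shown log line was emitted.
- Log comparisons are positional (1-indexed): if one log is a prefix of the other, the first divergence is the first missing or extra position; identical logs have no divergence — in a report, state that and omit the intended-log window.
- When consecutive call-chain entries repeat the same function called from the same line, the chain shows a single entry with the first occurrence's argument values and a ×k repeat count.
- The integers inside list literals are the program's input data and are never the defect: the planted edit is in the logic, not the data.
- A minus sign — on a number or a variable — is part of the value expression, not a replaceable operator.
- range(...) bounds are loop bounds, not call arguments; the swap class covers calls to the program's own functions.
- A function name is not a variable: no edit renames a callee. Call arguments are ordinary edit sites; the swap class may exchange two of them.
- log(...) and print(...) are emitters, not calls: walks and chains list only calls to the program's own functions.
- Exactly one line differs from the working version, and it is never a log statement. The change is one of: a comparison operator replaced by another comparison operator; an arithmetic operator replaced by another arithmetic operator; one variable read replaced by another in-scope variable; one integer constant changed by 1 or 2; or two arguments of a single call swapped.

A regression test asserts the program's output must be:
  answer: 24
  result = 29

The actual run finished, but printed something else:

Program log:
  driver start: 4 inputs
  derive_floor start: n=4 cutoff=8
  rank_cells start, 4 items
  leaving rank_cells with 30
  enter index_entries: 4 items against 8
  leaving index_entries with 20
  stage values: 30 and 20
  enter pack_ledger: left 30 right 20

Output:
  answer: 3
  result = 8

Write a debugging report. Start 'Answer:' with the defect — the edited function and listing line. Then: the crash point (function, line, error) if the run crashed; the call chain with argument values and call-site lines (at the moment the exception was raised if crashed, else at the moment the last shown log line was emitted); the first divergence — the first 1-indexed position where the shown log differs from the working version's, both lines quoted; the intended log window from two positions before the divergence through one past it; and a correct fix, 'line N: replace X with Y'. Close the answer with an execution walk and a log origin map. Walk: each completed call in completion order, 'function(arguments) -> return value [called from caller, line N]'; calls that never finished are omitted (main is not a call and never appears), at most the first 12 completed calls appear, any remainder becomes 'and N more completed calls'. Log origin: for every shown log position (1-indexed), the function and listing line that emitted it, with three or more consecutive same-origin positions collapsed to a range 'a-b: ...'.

Answer: the defect is in pack_ledger at line 21.
Key fact: Every logged value matches the working version; the printed result is what differs.
Call chain: main -> derive_floor([11, 8, 2, 9], 8) (called at line 38) -> pack_ledger(30, 20) (called at line 32).
First divergence: none (the log streams are identical).
Execution walk:
  rank_cells([11, 8, 2, 9]) -> 30  [called from derive_floor, line 29]
  index_entries([11, 8, 2, 9], 8) -> 20  [called from derive_floor, line 30]
  pack_ledger(30, 20) -> 8  [called from derive_floor, line 32]
  derive_floor([11, 8, 2, 9], 8) -> 8  [called from main, line 38]
Log line origins:
  1: from main, line 37
  2: from derive_floor, line 28
  3: from rank_cells, line 2
  4: from rank_cells, line 6
  5: from index_entries, line 10
  6: from index_entries, line 15
  7: from derive_floor, line 31
  8: from pack_ledger, line 19
A correct fix: line 21: replace `>=` with `<`.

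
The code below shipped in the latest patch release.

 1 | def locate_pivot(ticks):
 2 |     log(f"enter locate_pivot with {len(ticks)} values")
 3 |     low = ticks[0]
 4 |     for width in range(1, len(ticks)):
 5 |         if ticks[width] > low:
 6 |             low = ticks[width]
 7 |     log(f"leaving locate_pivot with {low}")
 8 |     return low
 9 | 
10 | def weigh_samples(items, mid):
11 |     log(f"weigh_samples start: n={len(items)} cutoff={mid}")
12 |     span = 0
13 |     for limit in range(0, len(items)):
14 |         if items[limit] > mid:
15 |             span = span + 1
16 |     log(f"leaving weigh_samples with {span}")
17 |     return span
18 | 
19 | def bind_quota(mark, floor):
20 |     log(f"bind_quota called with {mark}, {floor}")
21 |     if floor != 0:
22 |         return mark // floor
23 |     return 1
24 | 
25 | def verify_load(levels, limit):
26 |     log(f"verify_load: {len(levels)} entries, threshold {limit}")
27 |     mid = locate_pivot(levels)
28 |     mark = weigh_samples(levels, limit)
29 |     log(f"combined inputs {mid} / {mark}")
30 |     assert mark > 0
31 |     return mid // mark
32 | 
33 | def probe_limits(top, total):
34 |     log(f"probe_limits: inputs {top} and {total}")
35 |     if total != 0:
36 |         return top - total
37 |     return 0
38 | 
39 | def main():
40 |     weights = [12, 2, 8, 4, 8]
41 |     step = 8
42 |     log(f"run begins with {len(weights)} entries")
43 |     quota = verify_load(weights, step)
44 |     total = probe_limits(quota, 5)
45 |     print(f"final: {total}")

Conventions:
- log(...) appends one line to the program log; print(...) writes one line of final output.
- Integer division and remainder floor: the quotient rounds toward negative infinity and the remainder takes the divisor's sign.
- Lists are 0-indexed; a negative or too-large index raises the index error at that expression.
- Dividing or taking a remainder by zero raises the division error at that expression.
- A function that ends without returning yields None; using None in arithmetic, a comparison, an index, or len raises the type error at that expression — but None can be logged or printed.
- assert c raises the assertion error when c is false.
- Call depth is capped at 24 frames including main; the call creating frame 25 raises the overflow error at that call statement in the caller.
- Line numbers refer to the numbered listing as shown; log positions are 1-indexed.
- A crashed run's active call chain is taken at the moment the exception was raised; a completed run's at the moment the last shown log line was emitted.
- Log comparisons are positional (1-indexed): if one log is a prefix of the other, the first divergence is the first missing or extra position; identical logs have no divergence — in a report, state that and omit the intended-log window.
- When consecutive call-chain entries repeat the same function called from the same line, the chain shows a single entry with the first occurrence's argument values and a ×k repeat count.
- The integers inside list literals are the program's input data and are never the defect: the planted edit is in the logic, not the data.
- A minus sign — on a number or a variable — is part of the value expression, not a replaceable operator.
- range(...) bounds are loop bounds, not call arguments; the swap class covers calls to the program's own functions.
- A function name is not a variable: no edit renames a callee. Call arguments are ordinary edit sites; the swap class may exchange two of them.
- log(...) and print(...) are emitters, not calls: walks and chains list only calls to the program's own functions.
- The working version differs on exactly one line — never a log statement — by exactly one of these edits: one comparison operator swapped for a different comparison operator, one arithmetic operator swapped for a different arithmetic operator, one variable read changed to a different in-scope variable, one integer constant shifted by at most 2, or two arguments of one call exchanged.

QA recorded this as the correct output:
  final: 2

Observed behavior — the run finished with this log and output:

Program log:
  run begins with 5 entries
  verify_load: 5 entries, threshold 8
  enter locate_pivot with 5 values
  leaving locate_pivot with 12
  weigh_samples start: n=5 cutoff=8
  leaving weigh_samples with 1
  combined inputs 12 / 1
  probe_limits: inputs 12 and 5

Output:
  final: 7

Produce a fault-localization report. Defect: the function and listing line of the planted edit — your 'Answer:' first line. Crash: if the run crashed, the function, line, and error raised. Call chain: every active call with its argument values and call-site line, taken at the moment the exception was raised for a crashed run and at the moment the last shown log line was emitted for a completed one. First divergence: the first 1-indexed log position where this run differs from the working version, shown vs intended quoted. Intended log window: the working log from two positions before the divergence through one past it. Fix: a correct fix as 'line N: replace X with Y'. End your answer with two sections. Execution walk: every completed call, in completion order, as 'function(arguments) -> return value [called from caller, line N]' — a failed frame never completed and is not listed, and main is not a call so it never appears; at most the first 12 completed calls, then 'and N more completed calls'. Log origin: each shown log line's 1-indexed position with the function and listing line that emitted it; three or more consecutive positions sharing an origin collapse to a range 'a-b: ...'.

Answer: the defect is in probe_limits at line 36.
Key observation: Nothing in the log betrays the bug — only the output does.
Call chain: main -> probe_limits(12, 5) (called at line 44).
First divergence: none (the log streams are identical).
Execution walk:
  locate_pivot([12, 2, 8, 4, 8]) -> 12  [called from verify_load, line 27]
  weigh_samples([12, 2, 8, 4, 8], 8) -> 1  [called from verify_load, line 28]
  verify_load([12, 2, 8, 4, 8], 8) -> 12  [called from main, line 43]
  probe_limits(12, 5) -> 7  [called from main, line 44]
Log origins:
  1: emitted by main (line 42)
  2: emitted by verify_load (line 26)
  3: emitted by locate_pivot (line 2)
  4: emitted by locate_pivot (line 7)
  5: emitted by weigh_samples (line 11)
  6: emitted by weigh_samples (line 16)
  7: emitted by verify_load (line 29)
  8: emitted by probe_limits (line 34)
A correct fix: line 36: replace `-` with `//`.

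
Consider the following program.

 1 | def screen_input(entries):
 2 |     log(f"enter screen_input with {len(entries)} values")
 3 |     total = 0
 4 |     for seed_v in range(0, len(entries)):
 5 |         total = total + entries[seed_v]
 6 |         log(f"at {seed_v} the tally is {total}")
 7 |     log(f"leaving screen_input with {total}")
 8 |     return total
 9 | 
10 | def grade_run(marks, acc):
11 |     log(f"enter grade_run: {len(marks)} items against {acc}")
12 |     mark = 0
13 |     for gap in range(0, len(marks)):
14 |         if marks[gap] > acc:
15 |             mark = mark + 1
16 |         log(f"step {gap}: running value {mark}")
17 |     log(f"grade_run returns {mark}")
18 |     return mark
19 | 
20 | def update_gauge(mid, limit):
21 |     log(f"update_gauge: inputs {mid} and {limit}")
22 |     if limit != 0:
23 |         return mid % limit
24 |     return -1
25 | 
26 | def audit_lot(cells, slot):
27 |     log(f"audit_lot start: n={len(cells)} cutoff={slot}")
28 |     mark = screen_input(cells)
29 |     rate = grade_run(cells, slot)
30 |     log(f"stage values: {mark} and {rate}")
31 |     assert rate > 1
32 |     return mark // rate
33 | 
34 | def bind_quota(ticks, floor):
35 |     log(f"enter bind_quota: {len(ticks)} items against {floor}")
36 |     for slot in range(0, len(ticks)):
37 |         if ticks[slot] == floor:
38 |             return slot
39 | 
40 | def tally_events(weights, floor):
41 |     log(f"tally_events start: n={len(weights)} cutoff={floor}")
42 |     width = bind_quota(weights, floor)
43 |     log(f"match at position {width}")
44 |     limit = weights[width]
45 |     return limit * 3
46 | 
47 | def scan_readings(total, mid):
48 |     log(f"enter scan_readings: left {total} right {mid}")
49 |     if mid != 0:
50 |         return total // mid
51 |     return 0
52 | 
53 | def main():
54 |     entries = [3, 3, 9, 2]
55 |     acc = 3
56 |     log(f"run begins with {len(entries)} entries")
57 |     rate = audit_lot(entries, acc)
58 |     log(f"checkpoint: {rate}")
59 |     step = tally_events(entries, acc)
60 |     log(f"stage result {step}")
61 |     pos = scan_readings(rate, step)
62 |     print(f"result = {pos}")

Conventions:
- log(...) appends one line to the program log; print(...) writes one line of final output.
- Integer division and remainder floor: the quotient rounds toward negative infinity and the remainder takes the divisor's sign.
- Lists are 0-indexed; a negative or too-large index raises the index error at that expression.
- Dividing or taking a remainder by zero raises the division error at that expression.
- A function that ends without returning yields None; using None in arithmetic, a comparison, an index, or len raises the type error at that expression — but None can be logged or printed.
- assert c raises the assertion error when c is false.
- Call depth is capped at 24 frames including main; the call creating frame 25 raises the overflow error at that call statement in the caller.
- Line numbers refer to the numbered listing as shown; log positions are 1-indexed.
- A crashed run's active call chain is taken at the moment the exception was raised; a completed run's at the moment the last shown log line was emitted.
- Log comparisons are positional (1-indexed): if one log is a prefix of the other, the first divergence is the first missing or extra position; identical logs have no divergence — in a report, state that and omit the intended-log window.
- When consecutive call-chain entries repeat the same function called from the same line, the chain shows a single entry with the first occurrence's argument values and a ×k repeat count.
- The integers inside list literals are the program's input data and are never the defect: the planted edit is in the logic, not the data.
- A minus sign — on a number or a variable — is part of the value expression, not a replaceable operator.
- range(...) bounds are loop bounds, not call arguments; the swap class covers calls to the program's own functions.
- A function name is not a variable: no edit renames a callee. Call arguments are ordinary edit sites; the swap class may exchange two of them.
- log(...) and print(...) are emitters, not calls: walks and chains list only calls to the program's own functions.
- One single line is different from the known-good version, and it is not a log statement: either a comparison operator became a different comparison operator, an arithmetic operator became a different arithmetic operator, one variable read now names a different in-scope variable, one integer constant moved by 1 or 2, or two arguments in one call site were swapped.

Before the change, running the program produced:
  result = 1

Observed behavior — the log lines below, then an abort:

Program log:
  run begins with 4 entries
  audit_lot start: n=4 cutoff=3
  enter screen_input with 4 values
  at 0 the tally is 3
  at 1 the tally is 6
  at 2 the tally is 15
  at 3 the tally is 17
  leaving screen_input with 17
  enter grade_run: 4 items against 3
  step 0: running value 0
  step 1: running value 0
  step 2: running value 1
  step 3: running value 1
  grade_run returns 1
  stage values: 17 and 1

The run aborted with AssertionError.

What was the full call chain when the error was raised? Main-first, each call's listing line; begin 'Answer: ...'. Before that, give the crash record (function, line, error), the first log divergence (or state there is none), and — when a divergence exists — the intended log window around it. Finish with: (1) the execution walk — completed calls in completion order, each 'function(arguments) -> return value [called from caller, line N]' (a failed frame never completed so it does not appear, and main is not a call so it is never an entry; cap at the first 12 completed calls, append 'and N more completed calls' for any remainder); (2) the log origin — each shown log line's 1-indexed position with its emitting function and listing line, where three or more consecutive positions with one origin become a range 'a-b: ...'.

Answer: main -> audit_lot (called at line 57).
Core observation: The log ends early — 15 lines, where the working version next logs 'checkpoint: 17'.
Crash: audit_lot, line 31, AssertionError.
First divergence: position 16; the shown log stops at 15 lines while the working version next logs 'checkpoint: 17'.
Intended log window:
  14: grade_run returns 1
  15: stage values: 17 and 1
  16: checkpoint: 17
  17: tally_events start: n=4 cutoff=3
Execution walk:
  screen_input([3, 3, 9, 2]) -> 17  [called from audit_lot, line 28]
  grade_run([3, 3, 9, 2], 3) -> 1  [called from audit_lot, line 29]
Log line origins:
  1: emitted by main (line 56)
  2: emitted by audit_lot (line 27)
  3: emitted by screen_input (line 2)
  4-7: emitted by screen_input (line 6)
  8: emitted by screen_input (line 7)
  9: emitted by grade_run (line 11)
  10-13: emitted by grade_run (line 16)
  14: emitted by grade_run (line 17)
  15: emitted by audit_lot (line 30)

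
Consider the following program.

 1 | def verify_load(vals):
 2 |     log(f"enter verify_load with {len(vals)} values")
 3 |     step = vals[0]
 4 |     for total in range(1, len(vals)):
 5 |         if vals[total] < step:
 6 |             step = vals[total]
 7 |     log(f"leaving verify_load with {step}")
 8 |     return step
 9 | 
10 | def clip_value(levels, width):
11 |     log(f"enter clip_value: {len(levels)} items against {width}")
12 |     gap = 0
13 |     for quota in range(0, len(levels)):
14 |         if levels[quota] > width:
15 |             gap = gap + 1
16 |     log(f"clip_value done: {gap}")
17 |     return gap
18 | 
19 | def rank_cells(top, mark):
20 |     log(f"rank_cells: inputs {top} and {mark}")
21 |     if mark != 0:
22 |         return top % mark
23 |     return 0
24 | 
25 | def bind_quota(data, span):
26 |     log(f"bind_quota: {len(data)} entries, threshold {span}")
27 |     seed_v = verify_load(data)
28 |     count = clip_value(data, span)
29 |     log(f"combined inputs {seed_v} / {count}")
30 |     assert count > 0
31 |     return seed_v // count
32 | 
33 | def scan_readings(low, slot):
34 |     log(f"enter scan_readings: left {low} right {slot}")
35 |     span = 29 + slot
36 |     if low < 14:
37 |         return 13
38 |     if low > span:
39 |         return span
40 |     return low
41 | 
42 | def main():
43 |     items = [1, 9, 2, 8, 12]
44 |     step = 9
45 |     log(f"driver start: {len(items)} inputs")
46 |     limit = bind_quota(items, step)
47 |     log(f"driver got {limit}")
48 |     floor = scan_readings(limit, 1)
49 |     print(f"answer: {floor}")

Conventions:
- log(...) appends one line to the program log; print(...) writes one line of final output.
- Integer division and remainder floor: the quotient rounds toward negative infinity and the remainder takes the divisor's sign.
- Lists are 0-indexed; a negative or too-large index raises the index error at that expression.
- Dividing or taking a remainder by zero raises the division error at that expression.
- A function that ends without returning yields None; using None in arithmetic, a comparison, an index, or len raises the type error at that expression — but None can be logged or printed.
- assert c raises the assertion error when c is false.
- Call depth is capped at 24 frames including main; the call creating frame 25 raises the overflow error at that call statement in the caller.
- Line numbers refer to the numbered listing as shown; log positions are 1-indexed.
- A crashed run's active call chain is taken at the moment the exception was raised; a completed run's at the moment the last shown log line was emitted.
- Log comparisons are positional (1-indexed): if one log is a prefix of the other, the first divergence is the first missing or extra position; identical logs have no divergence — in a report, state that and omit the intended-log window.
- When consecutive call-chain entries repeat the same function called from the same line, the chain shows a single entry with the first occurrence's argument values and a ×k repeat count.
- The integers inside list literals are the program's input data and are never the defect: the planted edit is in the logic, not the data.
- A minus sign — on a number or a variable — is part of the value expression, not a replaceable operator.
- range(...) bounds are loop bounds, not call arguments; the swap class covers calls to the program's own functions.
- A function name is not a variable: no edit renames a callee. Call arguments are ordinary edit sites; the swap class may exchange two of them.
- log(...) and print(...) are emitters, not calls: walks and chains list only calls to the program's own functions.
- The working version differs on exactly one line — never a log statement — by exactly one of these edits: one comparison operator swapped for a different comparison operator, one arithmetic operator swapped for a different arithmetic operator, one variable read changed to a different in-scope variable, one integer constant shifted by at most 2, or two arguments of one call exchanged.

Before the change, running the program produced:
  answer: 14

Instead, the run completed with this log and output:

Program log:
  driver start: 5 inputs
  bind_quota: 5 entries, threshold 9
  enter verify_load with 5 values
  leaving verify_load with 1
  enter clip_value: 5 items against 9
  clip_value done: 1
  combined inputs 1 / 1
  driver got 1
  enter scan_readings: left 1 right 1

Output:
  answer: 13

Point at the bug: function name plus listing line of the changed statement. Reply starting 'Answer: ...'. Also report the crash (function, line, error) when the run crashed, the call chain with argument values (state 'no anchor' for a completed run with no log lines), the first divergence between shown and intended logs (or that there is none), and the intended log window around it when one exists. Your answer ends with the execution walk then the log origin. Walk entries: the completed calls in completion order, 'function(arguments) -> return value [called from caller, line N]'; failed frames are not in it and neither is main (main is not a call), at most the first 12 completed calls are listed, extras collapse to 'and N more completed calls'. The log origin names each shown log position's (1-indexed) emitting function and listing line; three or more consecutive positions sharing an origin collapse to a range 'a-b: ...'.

Answer: the defect is in scan_readings at line 37.
Core observation: The two runs log identically and part ways only at the printed values.
Call chain: main -> scan_readings(1, 1) (called at line 48).
First divergence: none — the logs agree in full.
Execution walk:
  verify_load([1, 9, 2, 8, 12]) -> 1  [called from bind_quota, line 27]
  clip_value([1, 9, 2, 8, 12], 9) -> 1  [called from bind_quota, line 28]
  bind_quota([1, 9, 2, 8, 12], 9) -> 1  [called from main, line 46]
  scan_readings(1, 1) -> 13  [called from main, line 48]
Log origins:
  1: emitted by main (line 45)
  2: emitted by bind_quota (line 26)
  3: emitted by verify_load (line 2)
  4: emitted by verify_load (line 7)
  5: emitted by clip_value (line 11)
  6: emitted by clip_value (line 16)
  7: emitted by bind_quota (line 29)
  8: emitted by main (line 47)
  9: emitted by scan_readings (line 34)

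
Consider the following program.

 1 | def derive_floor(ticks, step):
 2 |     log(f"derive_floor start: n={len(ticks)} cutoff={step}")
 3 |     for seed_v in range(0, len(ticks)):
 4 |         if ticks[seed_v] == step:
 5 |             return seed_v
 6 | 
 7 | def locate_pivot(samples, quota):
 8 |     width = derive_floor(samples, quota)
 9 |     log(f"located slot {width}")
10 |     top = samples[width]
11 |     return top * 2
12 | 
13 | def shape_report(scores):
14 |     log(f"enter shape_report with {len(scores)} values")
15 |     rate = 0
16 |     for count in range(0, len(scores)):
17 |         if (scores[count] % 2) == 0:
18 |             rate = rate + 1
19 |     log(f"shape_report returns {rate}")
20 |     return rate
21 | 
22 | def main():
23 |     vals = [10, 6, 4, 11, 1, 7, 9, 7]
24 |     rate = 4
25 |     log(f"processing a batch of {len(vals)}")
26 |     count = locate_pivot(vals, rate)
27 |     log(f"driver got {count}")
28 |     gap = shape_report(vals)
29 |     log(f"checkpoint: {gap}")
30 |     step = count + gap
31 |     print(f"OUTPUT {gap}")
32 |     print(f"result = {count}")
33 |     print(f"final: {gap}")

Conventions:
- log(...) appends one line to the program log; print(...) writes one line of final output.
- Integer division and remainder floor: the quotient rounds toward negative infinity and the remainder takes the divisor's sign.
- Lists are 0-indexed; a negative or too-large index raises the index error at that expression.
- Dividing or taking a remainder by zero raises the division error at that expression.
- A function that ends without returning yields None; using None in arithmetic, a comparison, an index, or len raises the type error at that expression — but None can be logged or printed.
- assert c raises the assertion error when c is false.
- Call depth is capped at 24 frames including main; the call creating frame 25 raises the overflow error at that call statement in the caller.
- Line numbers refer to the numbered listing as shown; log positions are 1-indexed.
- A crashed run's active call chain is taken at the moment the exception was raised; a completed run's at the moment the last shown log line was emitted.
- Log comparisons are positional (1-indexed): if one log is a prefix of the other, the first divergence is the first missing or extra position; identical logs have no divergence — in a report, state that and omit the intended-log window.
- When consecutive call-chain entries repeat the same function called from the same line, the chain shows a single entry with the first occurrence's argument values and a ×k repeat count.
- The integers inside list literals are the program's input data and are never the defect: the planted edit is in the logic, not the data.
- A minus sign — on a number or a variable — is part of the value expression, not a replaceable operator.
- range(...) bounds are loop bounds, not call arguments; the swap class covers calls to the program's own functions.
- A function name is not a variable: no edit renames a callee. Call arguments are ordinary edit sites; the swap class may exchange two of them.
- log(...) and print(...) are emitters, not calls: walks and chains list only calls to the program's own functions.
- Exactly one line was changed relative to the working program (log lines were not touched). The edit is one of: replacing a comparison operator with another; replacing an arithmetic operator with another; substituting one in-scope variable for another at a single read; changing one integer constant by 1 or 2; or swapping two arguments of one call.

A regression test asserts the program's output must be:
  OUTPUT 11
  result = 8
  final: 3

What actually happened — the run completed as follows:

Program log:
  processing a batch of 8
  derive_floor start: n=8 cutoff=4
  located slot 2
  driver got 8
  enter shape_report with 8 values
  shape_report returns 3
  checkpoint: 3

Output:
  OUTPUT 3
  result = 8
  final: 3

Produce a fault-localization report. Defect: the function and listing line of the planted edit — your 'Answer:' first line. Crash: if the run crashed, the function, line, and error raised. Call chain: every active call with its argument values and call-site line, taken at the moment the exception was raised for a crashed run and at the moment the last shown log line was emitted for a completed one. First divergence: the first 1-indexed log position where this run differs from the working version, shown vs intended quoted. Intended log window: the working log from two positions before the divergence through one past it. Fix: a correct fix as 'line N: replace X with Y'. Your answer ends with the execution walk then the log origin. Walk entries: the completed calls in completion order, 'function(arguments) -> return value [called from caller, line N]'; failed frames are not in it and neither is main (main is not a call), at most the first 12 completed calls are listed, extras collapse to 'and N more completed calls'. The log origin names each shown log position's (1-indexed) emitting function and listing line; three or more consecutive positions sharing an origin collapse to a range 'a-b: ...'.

Answer: the defect is in main at line 31.
Key observation: The two runs log identically and part ways only at the printed values.
Call chain: main.
First divergence: none; the two logs match at every position.
Execution walk:
  derive_floor([10, 6, 4, 11, 1, 7, 9, 7], 4) -> 2  [called from locate_pivot, line 8]
  locate_pivot([10, 6, 4, 11, 1, 7, 9, 7], 4) -> 8  [called from main, line 26]
  shape_report([10, 6, 4, 11, 1, 7, 9, 7]) -> 3  [called from main, line 28]
Origin of each log line:
  1: emitted by main (line 25)
  2: emitted by derive_floor (line 2)
  3: emitted by locate_pivot (line 9)
  4: emitted by main (line 27)
  5: emitted by shape_report (line 14)
  6: emitted by shape_report (line 19)
  7: emitted by main (line 29)
A correct fix: line 31: replace `gap` with `step`.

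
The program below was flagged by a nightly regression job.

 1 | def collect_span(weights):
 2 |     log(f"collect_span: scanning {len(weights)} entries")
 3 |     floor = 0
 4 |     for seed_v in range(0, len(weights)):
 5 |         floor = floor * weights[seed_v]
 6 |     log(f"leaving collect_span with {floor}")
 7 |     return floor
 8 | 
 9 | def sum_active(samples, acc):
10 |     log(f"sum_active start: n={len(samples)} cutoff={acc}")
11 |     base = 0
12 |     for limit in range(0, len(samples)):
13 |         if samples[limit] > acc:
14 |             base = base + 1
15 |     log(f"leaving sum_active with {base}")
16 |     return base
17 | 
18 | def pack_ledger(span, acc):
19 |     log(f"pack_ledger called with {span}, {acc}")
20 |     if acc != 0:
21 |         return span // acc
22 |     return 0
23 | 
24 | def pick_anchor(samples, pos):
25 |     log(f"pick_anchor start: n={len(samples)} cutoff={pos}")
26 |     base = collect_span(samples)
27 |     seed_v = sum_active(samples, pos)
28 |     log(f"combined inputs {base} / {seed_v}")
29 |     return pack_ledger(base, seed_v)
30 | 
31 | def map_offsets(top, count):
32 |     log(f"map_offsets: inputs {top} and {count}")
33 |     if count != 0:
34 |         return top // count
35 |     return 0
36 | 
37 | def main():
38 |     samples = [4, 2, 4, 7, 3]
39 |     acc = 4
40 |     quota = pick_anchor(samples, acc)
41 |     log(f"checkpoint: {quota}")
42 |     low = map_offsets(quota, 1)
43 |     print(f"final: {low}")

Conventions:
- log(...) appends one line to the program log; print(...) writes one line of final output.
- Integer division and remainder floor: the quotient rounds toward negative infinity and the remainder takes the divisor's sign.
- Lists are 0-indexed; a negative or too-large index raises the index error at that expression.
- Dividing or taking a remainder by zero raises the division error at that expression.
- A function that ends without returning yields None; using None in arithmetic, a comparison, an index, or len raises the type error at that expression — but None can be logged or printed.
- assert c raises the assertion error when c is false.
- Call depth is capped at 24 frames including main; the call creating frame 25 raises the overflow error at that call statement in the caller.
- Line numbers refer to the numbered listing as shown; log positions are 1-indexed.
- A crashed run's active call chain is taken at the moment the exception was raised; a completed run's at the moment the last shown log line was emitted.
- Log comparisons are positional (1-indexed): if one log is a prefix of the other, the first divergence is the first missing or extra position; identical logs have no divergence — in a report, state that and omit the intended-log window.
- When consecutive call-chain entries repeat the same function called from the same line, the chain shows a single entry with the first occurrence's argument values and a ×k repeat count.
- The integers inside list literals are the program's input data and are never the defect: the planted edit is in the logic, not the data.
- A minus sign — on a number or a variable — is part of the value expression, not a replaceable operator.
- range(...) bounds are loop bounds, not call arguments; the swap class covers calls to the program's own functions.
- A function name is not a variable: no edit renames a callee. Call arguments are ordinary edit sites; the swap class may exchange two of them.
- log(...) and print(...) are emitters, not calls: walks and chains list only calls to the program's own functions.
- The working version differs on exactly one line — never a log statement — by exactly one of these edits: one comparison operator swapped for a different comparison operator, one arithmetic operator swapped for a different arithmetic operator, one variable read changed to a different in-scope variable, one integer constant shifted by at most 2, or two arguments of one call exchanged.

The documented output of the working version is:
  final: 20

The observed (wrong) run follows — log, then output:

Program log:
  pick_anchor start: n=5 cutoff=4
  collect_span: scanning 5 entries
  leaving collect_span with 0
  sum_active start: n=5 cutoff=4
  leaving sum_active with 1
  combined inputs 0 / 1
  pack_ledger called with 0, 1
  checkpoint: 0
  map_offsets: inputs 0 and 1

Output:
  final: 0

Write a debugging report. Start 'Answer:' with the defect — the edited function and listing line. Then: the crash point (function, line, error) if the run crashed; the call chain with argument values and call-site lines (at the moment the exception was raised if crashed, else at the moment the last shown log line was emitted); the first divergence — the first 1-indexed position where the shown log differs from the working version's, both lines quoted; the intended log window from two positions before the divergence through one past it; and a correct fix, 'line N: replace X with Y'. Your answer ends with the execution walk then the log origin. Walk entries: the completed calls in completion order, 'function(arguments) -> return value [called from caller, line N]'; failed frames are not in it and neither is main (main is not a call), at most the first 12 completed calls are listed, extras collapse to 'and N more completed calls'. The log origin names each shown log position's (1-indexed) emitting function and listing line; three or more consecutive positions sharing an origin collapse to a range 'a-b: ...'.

Answer: the defect is in collect_span at line 5.
Key fact: At log position 3 the runs split — shown 'leaving collect_span with 0', but the working version logs 'leaving collect_span with 20'.
Call chain: main -> map_offsets(0, 1) (called at line 42).
First divergence: position 3; shown 'leaving collect_span with 0' vs intended 'leaving collect_span with 20'.
Intended log window:
  1: pick_anchor start: n=5 cutoff=4
  2: collect_span: scanning 5 entries
  3: leaving collect_span with 20
  4: sum_active start: n=5 cutoff=4
Execution walk:
  collect_span([4, 2, 4, 7, 3]) -> 0  [called from pick_anchor, line 26]
  sum_active([4, 2, 4, 7, 3], 4) -> 1  [called from pick_anchor, line 27]
  pack_ledger(0, 1) -> 0  [called from pick_anchor, line 29]
  pick_anchor([4, 2, 4, 7, 3], 4) -> 0  [called from main, line 40]
  map_offsets(0, 1) -> 0  [called from main, line 42]
Log origin:
  1 — pick_anchor, line 25
  2 — collect_span, line 2
  3 — collect_span, line 6
  4 — sum_active, line 10
  5 — sum_active, line 15
  6 — pick_anchor, line 28
  7 — pack_ledger, line 19
  8 — main, line 41
  9 — map_offsets, line 32
A correct fix: line 5: replace `*` with `+`.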